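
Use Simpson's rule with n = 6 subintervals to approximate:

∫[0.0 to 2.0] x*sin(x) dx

f(x) = x*sin(x)
a = 0.0, b = 2.0, n = 6
h = (b - a)/n = 0.333333

Simpson's rule: (h/3)[f(x₀) + 4f(x₁) + 2f(x₂) + ... + f(xₙ)]

x_0 = 0.0000, f(x_0) = 0.000000, coefficient = 1
x_1 = 0.3333, f(x_1) = 0.109065, coefficient = 4
x_2 = 0.6667, f(x_2) = 0.412247, coefficient = 2
x_3 = 1.0000, f(x_3) = 0.841471, coefficient = 4
x_4 = 1.3333, f(x_4) = 1.295917, coefficient = 2
x_5 = 1.6667, f(x_5) = 1.659013, coefficient = 4
x_6 = 2.0000, f(x_6) = 1.818595, coefficient = 1

I ≈ (0.333333/3) × 15.673119 = 1.741458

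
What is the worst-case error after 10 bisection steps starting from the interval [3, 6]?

Bisection error bound: |error| ≤ (b-a)/2^n
|error| ≤ (6 - 3)/2^10 = 3/2^10
|error| ≤ 0.0029296875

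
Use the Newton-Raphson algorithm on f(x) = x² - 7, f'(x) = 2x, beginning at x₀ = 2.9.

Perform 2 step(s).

f(x) = x² - 7
f'(x) = 2x
x₀ = 2.9

Newton-Raphson formula: x_{n+1} = x_n - f(x_n)/f'(x_n)

Iteration 1:
  f(2.900000) = 1.410000
  f'(2.900000) = 5.800000
  x_1 = 2.900000 - 1.410000/5.800000 = 2.656897
Iteration 2:
  f(2.656897) = 0.059099
  f'(2.656897) = 5.313793
  x_2 = 2.656897 - 0.059099/5.313793 = 2.645775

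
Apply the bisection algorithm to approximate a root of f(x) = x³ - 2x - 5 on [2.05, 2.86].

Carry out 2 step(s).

f(x) = x³ - 2x - 5
Initial interval: [2.05, 2.86]

Iteration 1:
  c_1 = (2.050000 + 2.860000)/2 = 2.455000
  f(c_1) = f(2.455000) = 4.886346
  f(a) × f(c) < 0, new interval: [2.050000, 2.455000]
Iteration 2:
  c_2 = (2.050000 + 2.455000)/2 = 2.252500
  f(c_2) = f(2.252500) = 1.923636
  f(a) × f(c) < 0, new interval: [2.050000, 2.252500]

After 2 iteration(s), the approximation is c_2 = 2.252500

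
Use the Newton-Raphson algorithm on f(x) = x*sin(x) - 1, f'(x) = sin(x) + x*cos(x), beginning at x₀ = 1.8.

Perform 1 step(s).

f(x) = x*sin(x) - 1
f'(x) = sin(x) + x*cos(x)
x₀ = 1.8

Newton-Raphson formula: x_{n+1} = x_n - f(x_n)/f'(x_n)

Iteration 1:
  f(1.800000) = 0.752926
  f'(1.800000) = 0.564884
  x_1 = 1.800000 - 0.752926/0.564884 = 0.467114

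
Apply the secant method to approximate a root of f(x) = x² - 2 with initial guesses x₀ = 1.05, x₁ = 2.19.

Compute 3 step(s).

f(x) = x² - 2
x₀ = 1.05, x₁ = 2.19

Secant formula: x_{n+1} = x_n - f(x_n)(x_n - x_{n-1})/(f(x_n) - f(x_{n-1}))

Iteration 1:
  f(1.050000) = -0.897500
  f(2.190000) = 2.796100
  x_2 = 2.190000 - 2.796100×(2.190000 - 1.050000)/(2.796100 - (-0.897500))
       = 1.327006
Iteration 2:
  f(2.190000) = 2.796100
  f(1.327006) = -0.239055
  x_3 = 1.327006 - (-0.239055)×(1.327006 - 2.190000)/(-0.239055 - 2.796100)
       = 1.394977
Iteration 3:
  f(1.327006) = -0.239055
  f(1.394977) = -0.054039
  x_4 = 1.394977 - (-0.054039)×(1.394977 - 1.327006)/(-0.054039 - (-0.239055))
       = 1.414830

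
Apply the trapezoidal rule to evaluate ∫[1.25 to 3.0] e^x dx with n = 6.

f(x) = e^x
a = 1.25, b = 3.0, n = 6
h = (b - a)/n = 0.291667

Trapezoidal rule: (h/2)[f(x₀) + 2f(x₁) + 2f(x₂) + ... + f(xₙ)]

x_0 = 1.2500, f(x_0) = 3.490343, coefficient = 1
x_1 = 1.5417, f(x_1) = 4.672371, coefficient = 2
x_2 = 1.8333, f(x_2) = 6.254701, coefficient = 2
x_3 = 2.1250, f(x_3) = 8.372897, coefficient = 2
x_4 = 2.4167, f(x_4) = 11.208436, coefficient = 2
x_5 = 2.7083, f(x_5) = 15.004248, coefficient = 2
x_6 = 3.0000, f(x_6) = 20.085537, coefficient = 1

I ≈ (0.291667/2) × 114.601185 = 16.712673
Exact value: 16.595194
Error: 0.117479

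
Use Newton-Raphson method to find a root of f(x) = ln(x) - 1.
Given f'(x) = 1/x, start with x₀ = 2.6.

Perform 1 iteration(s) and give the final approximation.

f(x) = ln(x) - 1
f'(x) = 1/x
x₀ = 2.6

Newton-Raphson formula: x_{n+1} = x_n - f(x_n)/f'(x_n)

Iteration 1:
  f(2.600000) = -0.044489
  f'(2.600000) = 0.384615
  x_1 = 2.600000 - (-0.044489)/0.384615 = 2.715670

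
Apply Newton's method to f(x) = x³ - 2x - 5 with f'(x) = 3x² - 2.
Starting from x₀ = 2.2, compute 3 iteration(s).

f(x) = x³ - 2x - 5
f'(x) = 3x² - 2
x₀ = 2.2

Newton-Raphson formula: x_{n+1} = x_n - f(x_n)/f'(x_n)

Iteration 1:
  f(2.200000) = 1.248000
  f'(2.200000) = 12.520000
  x_1 = 2.200000 - 1.248000/12.520000 = 2.100319
Iteration 2:
  f(2.100319) = 0.064589
  f'(2.100319) = 11.234026
  x_2 = 2.100319 - 0.064589/11.234026 = 2.094570
Iteration 3:
  f(2.094570) = 0.000208
  f'(2.094570) = 11.161672
  x_3 = 2.094570 - 0.000208/11.161672 = 2.094551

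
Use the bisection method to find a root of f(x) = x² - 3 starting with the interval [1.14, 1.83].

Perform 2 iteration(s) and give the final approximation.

f(x) = x² - 3
Initial interval: [1.14, 1.83]

Iteration 1:
  c_1 = (1.140000 + 1.830000)/2 = 1.485000
  f(c_1) = f(1.485000) = -0.794775
  f(a) × f(c) ≥ 0, new interval: [1.485000, 1.830000]
Iteration 2:
  c_2 = (1.485000 + 1.830000)/2 = 1.657500
  f(c_2) = f(1.657500) = -0.252694
  f(a) × f(c) ≥ 0, new interval: [1.657500, 1.830000]

After 2 iteration(s), the approximation is c_2 = 1.657500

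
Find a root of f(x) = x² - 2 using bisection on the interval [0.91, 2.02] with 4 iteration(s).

f(x) = x² - 2
Initial interval: [0.91, 2.02]

Iteration 1:
  c_1 = (0.910000 + 2.020000)/2 = 1.465000
  f(c_1) = f(1.465000) = 0.146225
  f(a) × f(c) < 0, new interval: [0.910000, 1.465000]
Iteration 2:
  c_2 = (0.910000 + 1.465000)/2 = 1.187500
  f(c_2) = f(1.187500) = -0.589844
  f(a) × f(c) ≥ 0, new interval: [1.187500, 1.465000]
Iteration 3:
  c_3 = (1.187500 + 1.465000)/2 = 1.326250
  f(c_3) = f(1.326250) = -0.241061
  f(a) × f(c) ≥ 0, new interval: [1.326250, 1.465000]
Iteration 4:
  c_4 = (1.326250 + 1.465000)/2 = 1.395625
  f(c_4) = f(1.395625) = -0.052231
  f(a) × f(c) ≥ 0, new interval: [1.395625, 1.465000]

After 4 iteration(s), the approximation is c_4 = 1.395625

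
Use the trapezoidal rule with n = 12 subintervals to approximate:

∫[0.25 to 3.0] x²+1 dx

f(x) = x²+1
a = 0.25, b = 3.0, n = 12
h = (b - a)/n = 0.229167

Trapezoidal rule: (h/2)[f(x₀) + 2f(x₁) + 2f(x₂) + ... + f(xₙ)]

x_0 = 0.2500, f(x_0) = 1.062500, coefficient = 1
x_1 = 0.4792, f(x_1) = 1.229601, coefficient = 2
x_2 = 0.7083, f(x_2) = 1.501736, coefficient = 2
x_3 = 0.9375, f(x_3) = 1.878906, coefficient = 2
x_4 = 1.1667, f(x_4) = 2.361111, coefficient = 2
x_5 = 1.3958, f(x_5) = 2.948351, coefficient = 2
x_6 = 1.6250, f(x_6) = 3.640625, coefficient = 2
x_7 = 1.8542, f(x_7) = 4.437934, coefficient = 2
x_8 = 2.0833, f(x_8) = 5.340278, coefficient = 2
x_9 = 2.3125, f(x_9) = 6.347656, coefficient = 2
x_10 = 2.5417, f(x_10) = 7.460069, coefficient = 2
x_11 = 2.7708, f(x_11) = 8.677517, coefficient = 2
x_12 = 3.0000, f(x_12) = 10.000000, coefficient = 1

I ≈ (0.229167/2) × 102.710069 = 11.768862
Exact value: 11.744792
Error: 0.024070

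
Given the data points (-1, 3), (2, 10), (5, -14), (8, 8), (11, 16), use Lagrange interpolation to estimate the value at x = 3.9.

Lagrange interpolation formula:
P(x) = Σ yᵢ × Lᵢ(x)
where Lᵢ(x) = Π_{j≠i} (x - xⱼ)/(xᵢ - xⱼ)

L_0(3.9) = (3.9 - 2)/(-1 - 2) × (3.9 - 5)/(-1 - 5) × (3.9 - 8)/(-1 - 8) × (3.9 - 11)/(-1 - 11) = -0.031296
L_1(3.9) = (3.9 - (-1))/(2 - (-1)) × (3.9 - 5)/(2 - 5) × (3.9 - 8)/(2 - 8) × (3.9 - 11)/(2 - 11) = 0.322845
L_2(3.9) = (3.9 - (-1))/(5 - (-1)) × (3.9 - 2)/(5 - 2) × (3.9 - 8)/(5 - 8) × (3.9 - 11)/(5 - 11) = 0.836463
L_3(3.9) = (3.9 - (-1))/(8 - (-1)) × (3.9 - 2)/(8 - 2) × (3.9 - 5)/(8 - 5) × (3.9 - 11)/(8 - 11) = -0.149611
L_4(3.9) = (3.9 - (-1))/(11 - (-1)) × (3.9 - 2)/(11 - 2) × (3.9 - 5)/(11 - 5) × (3.9 - 8)/(11 - 8) = 0.021599

P(3.9) = 3×L_0(3.9) + 10×L_1(3.9) + (-14)×L_2(3.9) + 8×L_3(3.9) + 16×L_4(3.9)
P(3.9) = -9.427229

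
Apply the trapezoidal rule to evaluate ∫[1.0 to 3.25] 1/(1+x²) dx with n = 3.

f(x) = 1/(1+x²)
a = 1.0, b = 3.25, n = 3
h = (b - a)/n = 0.750000

Trapezoidal rule: (h/2)[f(x₀) + 2f(x₁) + 2f(x₂) + ... + f(xₙ)]

x_0 = 1.0000, f(x_0) = 0.500000, coefficient = 1
x_1 = 1.7500, f(x_1) = 0.246154, coefficient = 2
x_2 = 2.5000, f(x_2) = 0.137931, coefficient = 2
x_3 = 3.2500, f(x_3) = 0.086486, coefficient = 1

I ≈ (0.750000/2) × 1.354656 = 0.507996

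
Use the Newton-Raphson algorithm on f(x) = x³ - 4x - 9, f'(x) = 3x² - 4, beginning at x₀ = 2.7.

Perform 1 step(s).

f(x) = x³ - 4x - 9
f'(x) = 3x² - 4
x₀ = 2.7

Newton-Raphson formula: x_{n+1} = x_n - f(x_n)/f'(x_n)

Iteration 1:
  f(2.700000) = -0.117000
  f'(2.700000) = 17.870000
  x_1 = 2.700000 - (-0.117000)/17.870000 = 2.706547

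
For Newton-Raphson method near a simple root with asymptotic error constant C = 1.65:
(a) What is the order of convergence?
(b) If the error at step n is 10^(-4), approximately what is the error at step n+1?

(a) Newton-Raphson has quadratic (order 2) convergence near simple roots.
    This means |e_{n+1}| ≈ C|e_n|².

(b) With |e_n| = 10^(-4) and C = 1.65:
    |e_{n+1}| ≈ 1.65 × (10^(-4))² = 1.65 × 10^(-8)

(a) 2 (quadratic); (b) |e_{n+1}| ≈ 1.650e-08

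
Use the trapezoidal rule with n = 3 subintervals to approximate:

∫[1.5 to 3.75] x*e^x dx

f(x) = x*e^x
a = 1.5, b = 3.75, n = 3
h = (b - a)/n = 0.750000

Trapezoidal rule: (h/2)[f(x₀) + 2f(x₁) + 2f(x₂) + ... + f(xₙ)]

x_0 = 1.5000, f(x_0) = 6.722534, coefficient = 1
x_1 = 2.2500, f(x_1) = 21.347406, coefficient = 2
x_2 = 3.0000, f(x_2) = 60.256611, coefficient = 2
x_3 = 3.7500, f(x_3) = 159.454058, coefficient = 1

I ≈ (0.750000/2) × 329.384624 = 123.519234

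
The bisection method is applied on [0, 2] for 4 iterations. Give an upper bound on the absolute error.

Bisection error bound: |error| ≤ (b-a)/2^n
|error| ≤ (2 - 0)/2^4 = 2/2^4
|error| ≤ 0.1250000000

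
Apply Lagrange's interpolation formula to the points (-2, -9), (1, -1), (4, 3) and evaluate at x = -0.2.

Lagrange interpolation formula:
P(x) = Σ yᵢ × Lᵢ(x)
where Lᵢ(x) = Π_{j≠i} (x - xⱼ)/(xᵢ - xⱼ)

L_0(-0.2) = (-0.2 - 1)/(-2 - 1) × (-0.2 - 4)/(-2 - 4) = 0.280000
L_1(-0.2) = (-0.2 - (-2))/(1 - (-2)) × (-0.2 - 4)/(1 - 4) = 0.840000
L_2(-0.2) = (-0.2 - (-2))/(4 - (-2)) × (-0.2 - 1)/(4 - 1) = -0.120000

P(-0.2) = (-9)×L_0(-0.2) + (-1)×L_1(-0.2) + 3×L_2(-0.2)
P(-0.2) = -3.720000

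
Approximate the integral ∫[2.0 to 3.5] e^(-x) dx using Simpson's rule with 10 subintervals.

f(x) = e^(-x)
a = 2.0, b = 3.5, n = 10
h = (b - a)/n = 0.150000

Simpson's rule: (h/3)[f(x₀) + 4f(x₁) + 2f(x₂) + ... + f(xₙ)]

x_0 = 2.0000, f(x_0) = 0.135335, coefficient = 1
x_1 = 2.1500, f(x_1) = 0.116484, coefficient = 4
x_2 = 2.3000, f(x_2) = 0.100259, coefficient = 2
x_3 = 2.4500, f(x_3) = 0.086294, coefficient = 4
x_4 = 2.6000, f(x_4) = 0.074274, coefficient = 2
x_5 = 2.7500, f(x_5) = 0.063928, coefficient = 4
x_6 = 2.9000, f(x_6) = 0.055023, coefficient = 2
x_7 = 3.0500, f(x_7) = 0.047359, coefficient = 4
x_8 = 3.2000, f(x_8) = 0.040762, coefficient = 2
x_9 = 3.3500, f(x_9) = 0.035084, coefficient = 4
x_10 = 3.5000, f(x_10) = 0.030197, coefficient = 1

I ≈ (0.150000/3) × 2.102764 = 0.105138
Exact value: 0.105138
Error: 0.000000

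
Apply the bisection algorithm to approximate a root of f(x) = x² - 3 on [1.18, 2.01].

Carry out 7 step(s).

f(x) = x² - 3
Initial interval: [1.18, 2.01]

Iteration 1:
  c_1 = (1.180000 + 2.010000)/2 = 1.595000
  f(c_1) = f(1.595000) = -0.455975
  f(a) × f(c) ≥ 0, new interval: [1.595000, 2.010000]
Iteration 2:
  c_2 = (1.595000 + 2.010000)/2 = 1.802500
  f(c_2) = f(1.802500) = 0.249006
  f(a) × f(c) < 0, new interval: [1.595000, 1.802500]
Iteration 3:
  c_3 = (1.595000 + 1.802500)/2 = 1.698750
  f(c_3) = f(1.698750) = -0.114248
  f(a) × f(c) ≥ 0, new interval: [1.698750, 1.802500]
Iteration 4:
  c_4 = (1.698750 + 1.802500)/2 = 1.750625
  f(c_4) = f(1.750625) = 0.064688
  f(a) × f(c) < 0, new interval: [1.698750, 1.750625]
Iteration 5:
  c_5 = (1.698750 + 1.750625)/2 = 1.724687
  f(c_5) = f(1.724687) = -0.025453
  f(a) × f(c) ≥ 0, new interval: [1.724687, 1.750625]
Iteration 6:
  c_6 = (1.724687 + 1.750625)/2 = 1.737656
  f(c_6) = f(1.737656) = 0.019449
  f(a) × f(c) < 0, new interval: [1.724687, 1.737656]
Iteration 7:
  c_7 = (1.724687 + 1.737656)/2 = 1.731172
  f(c_7) = f(1.731172) = -0.003044
  f(a) × f(c) ≥ 0, new interval: [1.731172, 1.737656]

After 7 iteration(s), the approximation is c_7 = 1.731172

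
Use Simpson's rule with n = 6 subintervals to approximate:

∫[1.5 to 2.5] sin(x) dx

f(x) = sin(x)
a = 1.5, b = 2.5, n = 6
h = (b - a)/n = 0.166667

Simpson's rule: (h/3)[f(x₀) + 4f(x₁) + 2f(x₂) + ... + f(xₙ)]

x_0 = 1.5000, f(x_0) = 0.997495, coefficient = 1
x_1 = 1.6667, f(x_1) = 0.995408, coefficient = 4
x_2 = 1.8333, f(x_2) = 0.965735, coefficient = 2
x_3 = 2.0000, f(x_3) = 0.909297, coefficient = 4
x_4 = 2.1667, f(x_4) = 0.827660, coefficient = 2
x_5 = 2.3333, f(x_5) = 0.723086, coefficient = 4
x_6 = 2.5000, f(x_6) = 0.598472, coefficient = 1

I ≈ (0.166667/3) × 15.693922 = 0.871885
Exact value: 0.871881
Error: 0.000004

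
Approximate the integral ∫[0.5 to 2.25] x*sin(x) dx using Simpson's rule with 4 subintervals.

f(x) = x*sin(x)
a = 0.5, b = 2.25, n = 4
h = (b - a)/n = 0.437500

Simpson's rule: (h/3)[f(x₀) + 4f(x₁) + 2f(x₂) + ... + f(xₙ)]

x_0 = 0.5000, f(x_0) = 0.239713, coefficient = 1
x_1 = 0.9375, f(x_1) = 0.755701, coefficient = 4
x_2 = 1.3750, f(x_2) = 1.348728, coefficient = 2
x_3 = 1.8125, f(x_3) = 1.759814, coefficient = 4
x_4 = 2.2500, f(x_4) = 1.750665, coefficient = 1

I ≈ (0.437500/3) × 14.749892 = 2.151026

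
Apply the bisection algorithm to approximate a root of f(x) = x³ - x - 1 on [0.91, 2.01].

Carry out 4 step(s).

f(x) = x³ - x - 1
Initial interval: [0.91, 2.01]

Iteration 1:
  c_1 = (0.910000 + 2.010000)/2 = 1.460000
  f(c_1) = f(1.460000) = 0.652136
  f(a) × f(c) < 0, new interval: [0.910000, 1.460000]
Iteration 2:
  c_2 = (0.910000 + 1.460000)/2 = 1.185000
  f(c_2) = f(1.185000) = -0.520993
  f(a) × f(c) ≥ 0, new interval: [1.185000, 1.460000]
Iteration 3:
  c_3 = (1.185000 + 1.460000)/2 = 1.322500
  f(c_3) = f(1.322500) = -0.009439
  f(a) × f(c) ≥ 0, new interval: [1.322500, 1.460000]
Iteration 4:
  c_4 = (1.322500 + 1.460000)/2 = 1.391250
  f(c_4) = f(1.391250) = 0.301621
  f(a) × f(c) < 0, new interval: [1.322500, 1.391250]

After 4 iteration(s), the approximation is c_4 = 1.391250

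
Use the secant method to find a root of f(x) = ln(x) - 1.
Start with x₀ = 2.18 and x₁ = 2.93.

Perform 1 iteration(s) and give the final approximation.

f(x) = ln(x) - 1
x₀ = 2.18, x₁ = 2.93

Secant formula: x_{n+1} = x_n - f(x_n)(x_n - x_{n-1})/(f(x_n) - f(x_{n-1}))

Iteration 1:
  f(2.180000) = -0.220675
  f(2.930000) = 0.075002
  x_2 = 2.930000 - 0.075002×(2.930000 - 2.180000)/(0.075002 - (-0.220675))
       = 2.739753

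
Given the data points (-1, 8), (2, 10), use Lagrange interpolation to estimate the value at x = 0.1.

Lagrange interpolation formula:
P(x) = Σ yᵢ × Lᵢ(x)
where Lᵢ(x) = Π_{j≠i} (x - xⱼ)/(xᵢ - xⱼ)

L_0(0.1) = (0.1 - 2)/(-1 - 2) = 0.633333
L_1(0.1) = (0.1 - (-1))/(2 - (-1)) = 0.366667

P(0.1) = 8×L_0(0.1) + 10×L_1(0.1)
P(0.1) = 8.733333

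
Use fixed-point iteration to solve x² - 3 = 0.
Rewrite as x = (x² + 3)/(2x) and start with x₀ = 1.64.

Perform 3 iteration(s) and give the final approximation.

Equation: x² - 3 = 0
Fixed-point form: x = (x² + 3)/(2x)
x₀ = 1.64

x_1 = g(1.640000) = 1.734634
x_2 = g(1.734634) = 1.732053
x_3 = g(1.732053) = 1.732051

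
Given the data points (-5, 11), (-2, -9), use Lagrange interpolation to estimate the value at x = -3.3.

Lagrange interpolation formula:
P(x) = Σ yᵢ × Lᵢ(x)
where Lᵢ(x) = Π_{j≠i} (x - xⱼ)/(xᵢ - xⱼ)

L_0(-3.3) = (-3.3 - (-2))/(-5 - (-2)) = 0.433333
L_1(-3.3) = (-3.3 - (-5))/(-2 - (-5)) = 0.566667

P(-3.3) = 11×L_0(-3.3) + (-9)×L_1(-3.3)
P(-3.3) = -0.333333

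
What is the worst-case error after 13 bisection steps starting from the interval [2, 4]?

Bisection error bound: |error| ≤ (b-a)/2^n
|error| ≤ (4 - 2)/2^13 = 2/2^13
|error| ≤ 0.0002441406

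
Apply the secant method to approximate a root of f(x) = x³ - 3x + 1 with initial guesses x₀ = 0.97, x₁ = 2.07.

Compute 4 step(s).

f(x) = x³ - 3x + 1
x₀ = 0.97, x₁ = 2.07

Secant formula: x_{n+1} = x_n - f(x_n)(x_n - x_{n-1})/(f(x_n) - f(x_{n-1}))

Iteration 1:
  f(0.970000) = -0.997327
  f(2.070000) = 3.659743
  x_2 = 2.070000 - 3.659743×(2.070000 - 0.970000)/(3.659743 - (-0.997327))
       = 1.205569
Iteration 2:
  f(2.070000) = 3.659743
  f(1.205569) = -0.864538
  x_3 = 1.205569 - (-0.864538)×(1.205569 - 2.070000)/(-0.864538 - 3.659743)
       = 1.370751
Iteration 3:
  f(1.205569) = -0.864538
  f(1.370751) = -0.536668
  x_4 = 1.370751 - (-0.536668)×(1.370751 - 1.205569)/(-0.536668 - (-0.864538))
       = 1.641128
Iteration 4:
  f(1.370751) = -0.536668
  f(1.641128) = 0.496668
  x_5 = 1.641128 - 0.496668×(1.641128 - 1.370751)/(0.496668 - (-0.536668))
       = 1.511173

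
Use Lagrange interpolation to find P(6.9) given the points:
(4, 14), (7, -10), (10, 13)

Lagrange interpolation formula:
P(x) = Σ yᵢ × Lᵢ(x)
where Lᵢ(x) = Π_{j≠i} (x - xⱼ)/(xᵢ - xⱼ)

L_0(6.9) = (6.9 - 7)/(4 - 7) × (6.9 - 10)/(4 - 10) = 0.017222
L_1(6.9) = (6.9 - 4)/(7 - 4) × (6.9 - 10)/(7 - 10) = 0.998889
L_2(6.9) = (6.9 - 4)/(10 - 4) × (6.9 - 7)/(10 - 7) = -0.016111

P(6.9) = 14×L_0(6.9) + (-10)×L_1(6.9) + 13×L_2(6.9)
P(6.9) = -9.957222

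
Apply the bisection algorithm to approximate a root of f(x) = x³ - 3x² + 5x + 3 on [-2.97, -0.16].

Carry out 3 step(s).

f(x) = x³ - 3x² + 5x + 3
Initial interval: [-2.97, -0.16]

Iteration 1:
  c_1 = (-2.970000 + (-0.160000))/2 = -1.565000
  f(c_1) = f(-1.565000) = -16.005712
  f(a) × f(c) ≥ 0, new interval: [-1.565000, -0.160000]
Iteration 2:
  c_2 = (-1.565000 + (-0.160000))/2 = -0.862500
  f(c_2) = f(-0.862500) = -4.185838
  f(a) × f(c) ≥ 0, new interval: [-0.862500, -0.160000]
Iteration 3:
  c_3 = (-0.862500 + (-0.160000))/2 = -0.511250
  f(c_3) = f(-0.511250) = -0.474008
  f(a) × f(c) ≥ 0, new interval: [-0.511250, -0.160000]

After 3 iteration(s), the approximation is c_3 = -0.511250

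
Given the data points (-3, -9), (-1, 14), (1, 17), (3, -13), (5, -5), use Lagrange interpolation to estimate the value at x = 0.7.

Lagrange interpolation formula:
P(x) = Σ yᵢ × Lᵢ(x)
where Lᵢ(x) = Π_{j≠i} (x - xⱼ)/(xᵢ - xⱼ)

L_0(0.7) = (0.7 - (-1))/(-3 - (-1)) × (0.7 - 1)/(-3 - 1) × (0.7 - 3)/(-3 - 3) × (0.7 - 5)/(-3 - 5) = -0.013135
L_1(0.7) = (0.7 - (-3))/(-1 - (-3)) × (0.7 - 1)/(-1 - 1) × (0.7 - 3)/(-1 - 3) × (0.7 - 5)/(-1 - 5) = 0.114353
L_2(0.7) = (0.7 - (-3))/(1 - (-3)) × (0.7 - (-1))/(1 - (-1)) × (0.7 - 3)/(1 - 3) × (0.7 - 5)/(1 - 5) = 0.972002
L_3(0.7) = (0.7 - (-3))/(3 - (-3)) × (0.7 - (-1))/(3 - (-1)) × (0.7 - 1)/(3 - 1) × (0.7 - 5)/(3 - 5) = -0.084522
L_4(0.7) = (0.7 - (-3))/(5 - (-3)) × (0.7 - (-1))/(5 - (-1)) × (0.7 - 1)/(5 - 1) × (0.7 - 3)/(5 - 3) = 0.011302

P(0.7) = (-9)×L_0(0.7) + 14×L_1(0.7) + 17×L_2(0.7) + (-13)×L_3(0.7) + (-5)×L_4(0.7)
P(0.7) = 19.285459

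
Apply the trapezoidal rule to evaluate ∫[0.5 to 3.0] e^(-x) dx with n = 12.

f(x) = e^(-x)
a = 0.5, b = 3.0, n = 12
h = (b - a)/n = 0.208333

Trapezoidal rule: (h/2)[f(x₀) + 2f(x₁) + 2f(x₂) + ... + f(xₙ)]

x_0 = 0.5000, f(x_0) = 0.606531, coefficient = 1
x_1 = 0.7083, f(x_1) = 0.492464, coefficient = 2
x_2 = 0.9167, f(x_2) = 0.399850, coefficient = 2
x_3 = 1.1250, f(x_3) = 0.324652, coefficient = 2
x_4 = 1.3333, f(x_4) = 0.263597, coefficient = 2
x_5 = 1.5417, f(x_5) = 0.214024, coefficient = 2
x_6 = 1.7500, f(x_6) = 0.173774, coefficient = 2
x_7 = 1.9583, f(x_7) = 0.141093, coefficient = 2
x_8 = 2.1667, f(x_8) = 0.114559, coefficient = 2
x_9 = 2.3750, f(x_9) = 0.093014, coefficient = 2
x_10 = 2.5833, f(x_10) = 0.075522, coefficient = 2
x_11 = 2.7917, f(x_11) = 0.061319, coefficient = 2
x_12 = 3.0000, f(x_12) = 0.049787, coefficient = 1

I ≈ (0.208333/2) × 5.364056 = 0.558756
Exact value: 0.556744
Error: 0.002012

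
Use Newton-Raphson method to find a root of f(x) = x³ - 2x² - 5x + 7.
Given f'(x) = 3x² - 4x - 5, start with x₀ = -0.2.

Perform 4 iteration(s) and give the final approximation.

f(x) = x³ - 2x² - 5x + 7
f'(x) = 3x² - 4x - 5
x₀ = -0.2

Newton-Raphson formula: x_{n+1} = x_n - f(x_n)/f'(x_n)

Iteration 1:
  f(-0.200000) = 7.912000
  f'(-0.200000) = -4.080000
  x_1 = -0.200000 - 7.912000/(-4.080000) = 1.739216
Iteration 2:
  f(1.739216) = -2.484917
  f'(1.739216) = -2.882249
  x_2 = 1.739216 - (-2.484917)/(-2.882249) = 0.877070
Iteration 3:
  f(0.877070) = 1.750831
  f'(0.877070) = -6.200524
  x_3 = 0.877070 - 1.750831/(-6.200524) = 1.159439
Iteration 4:
  f(1.159439) = 0.072841
  f'(1.159439) = -5.604860
  x_4 = 1.159439 - 0.072841/(-5.604860) = 1.172435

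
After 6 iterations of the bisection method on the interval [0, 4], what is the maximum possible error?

Bisection error bound: |error| ≤ (b-a)/2^n
|error| ≤ (4 - 0)/2^6 = 4/2^6
|error| ≤ 0.0625000000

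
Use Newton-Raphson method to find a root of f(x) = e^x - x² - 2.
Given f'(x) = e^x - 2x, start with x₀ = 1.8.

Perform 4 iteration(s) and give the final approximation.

f(x) = e^x - x² - 2
f'(x) = e^x - 2x
x₀ = 1.8

Newton-Raphson formula: x_{n+1} = x_n - f(x_n)/f'(x_n)

Iteration 1:
  f(1.800000) = 0.809647
  f'(1.800000) = 2.449647
  x_1 = 1.800000 - 0.809647/2.449647 = 1.469484
Iteration 2:
  f(1.469484) = 0.187608
  f'(1.469484) = 1.408024
  x_2 = 1.469484 - 0.187608/1.408024 = 1.336242
Iteration 3:
  f(1.336242) = 0.019175
  f'(1.336242) = 1.132234
  x_3 = 1.336242 - 0.019175/1.132234 = 1.319306
Iteration 4:
  f(1.319306) = 0.000256
  f'(1.319306) = 1.102212
  x_4 = 1.319306 - 0.000256/1.102212 = 1.319074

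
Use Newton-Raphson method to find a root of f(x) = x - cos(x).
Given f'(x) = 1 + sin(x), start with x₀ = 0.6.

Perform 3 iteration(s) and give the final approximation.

f(x) = x - cos(x)
f'(x) = 1 + sin(x)
x₀ = 0.6

Newton-Raphson formula: x_{n+1} = x_n - f(x_n)/f'(x_n)

Iteration 1:
  f(0.600000) = -0.225336
  f'(0.600000) = 1.564642
  x_1 = 0.600000 - (-0.225336)/1.564642 = 0.744017
Iteration 2:
  f(0.744017) = 0.008264
  f'(0.744017) = 1.677249
  x_2 = 0.744017 - 0.008264/1.677249 = 0.739090
Iteration 3:
  f(0.739090) = 0.000009
  f'(0.739090) = 1.673616
  x_3 = 0.739090 - 0.000009/1.673616 = 0.739085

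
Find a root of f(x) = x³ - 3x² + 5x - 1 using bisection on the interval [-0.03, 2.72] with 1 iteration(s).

f(x) = x³ - 3x² + 5x - 1
Initial interval: [-0.03, 2.72]

Iteration 1:
  c_1 = (-0.030000 + 2.720000)/2 = 1.345000
  f(c_1) = f(1.345000) = 2.731064
  f(a) × f(c) < 0, new interval: [-0.030000, 1.345000]

After 1 iteration(s), the approximation is c_1 = 1.345000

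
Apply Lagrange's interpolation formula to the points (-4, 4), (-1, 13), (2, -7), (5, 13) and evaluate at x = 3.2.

Lagrange interpolation formula:
P(x) = Σ yᵢ × Lᵢ(x)
where Lᵢ(x) = Π_{j≠i} (x - xⱼ)/(xᵢ - xⱼ)

L_0(3.2) = (3.2 - (-1))/(-4 - (-1)) × (3.2 - 2)/(-4 - 2) × (3.2 - 5)/(-4 - 5) = 0.056000
L_1(3.2) = (3.2 - (-4))/(-1 - (-4)) × (3.2 - 2)/(-1 - 2) × (3.2 - 5)/(-1 - 5) = -0.288000
L_2(3.2) = (3.2 - (-4))/(2 - (-4)) × (3.2 - (-1))/(2 - (-1)) × (3.2 - 5)/(2 - 5) = 1.008000
L_3(3.2) = (3.2 - (-4))/(5 - (-4)) × (3.2 - (-1))/(5 - (-1)) × (3.2 - 2)/(5 - 2) = 0.224000

P(3.2) = 4×L_0(3.2) + 13×L_1(3.2) + (-7)×L_2(3.2) + 13×L_3(3.2)
P(3.2) = -7.664000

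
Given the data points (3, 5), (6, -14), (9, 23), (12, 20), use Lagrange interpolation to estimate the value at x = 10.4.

Lagrange interpolation formula:
P(x) = Σ yᵢ × Lᵢ(x)
where Lᵢ(x) = Π_{j≠i} (x - xⱼ)/(xᵢ - xⱼ)

L_0(10.4) = (10.4 - 6)/(3 - 6) × (10.4 - 9)/(3 - 9) × (10.4 - 12)/(3 - 12) = 0.060840
L_1(10.4) = (10.4 - 3)/(6 - 3) × (10.4 - 9)/(6 - 9) × (10.4 - 12)/(6 - 12) = -0.306963
L_2(10.4) = (10.4 - 3)/(9 - 3) × (10.4 - 6)/(9 - 6) × (10.4 - 12)/(9 - 12) = 0.964741
L_3(10.4) = (10.4 - 3)/(12 - 3) × (10.4 - 6)/(12 - 6) × (10.4 - 9)/(12 - 9) = 0.281383

P(10.4) = 5×L_0(10.4) + (-14)×L_1(10.4) + 23×L_2(10.4) + 20×L_3(10.4)
P(10.4) = 32.418370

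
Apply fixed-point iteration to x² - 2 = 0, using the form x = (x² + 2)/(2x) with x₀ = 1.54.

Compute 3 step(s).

Equation: x² - 2 = 0
Fixed-point form: x = (x² + 2)/(2x)
x₀ = 1.54

x_1 = g(1.540000) = 1.419351
x_2 = g(1.419351) = 1.414223
x_3 = g(1.414223) = 1.414214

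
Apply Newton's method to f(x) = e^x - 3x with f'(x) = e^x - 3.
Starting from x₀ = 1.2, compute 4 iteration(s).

f(x) = e^x - 3x
f'(x) = e^x - 3
x₀ = 1.2

Newton-Raphson formula: x_{n+1} = x_n - f(x_n)/f'(x_n)

Iteration 1:
  f(1.200000) = -0.279883
  f'(1.200000) = 0.320117
  x_1 = 1.200000 - (-0.279883)/0.320117 = 2.074315
Iteration 2:
  f(2.074315) = 1.736148
  f'(2.074315) = 4.959094
  x_2 = 2.074315 - 1.736148/4.959094 = 1.724221
Iteration 3:
  f(1.724221) = 0.435488
  f'(1.724221) = 2.608152
  x_3 = 1.724221 - 0.435488/2.608152 = 1.557249
Iteration 4:
  f(1.557249) = 0.074001
  f'(1.557249) = 1.745749
  x_4 = 1.557249 - 0.074001/1.745749 = 1.514860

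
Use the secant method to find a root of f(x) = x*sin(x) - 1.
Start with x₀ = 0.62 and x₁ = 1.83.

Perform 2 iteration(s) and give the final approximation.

f(x) = x*sin(x) - 1
x₀ = 0.62, x₁ = 1.83

Secant formula: x_{n+1} = x_n - f(x_n)(x_n - x_{n-1})/(f(x_n) - f(x_{n-1}))

Iteration 1:
  f(0.620000) = -0.639758
  f(1.830000) = 0.768868
  x_2 = 1.830000 - 0.768868×(1.830000 - 0.620000)/(0.768868 - (-0.639758))
       = 1.169548
Iteration 2:
  f(1.830000) = 0.768868
  f(1.169548) = 0.076656
  x_3 = 1.169548 - 0.076656×(1.169548 - 1.830000)/(0.076656 - 0.768868)
       = 1.096409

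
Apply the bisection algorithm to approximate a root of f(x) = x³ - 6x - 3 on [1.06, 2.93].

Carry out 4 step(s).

f(x) = x³ - 6x - 3
Initial interval: [1.06, 2.93]

Iteration 1:
  c_1 = (1.060000 + 2.930000)/2 = 1.995000
  f(c_1) = f(1.995000) = -7.029850
  f(a) × f(c) ≥ 0, new interval: [1.995000, 2.930000]
Iteration 2:
  c_2 = (1.995000 + 2.930000)/2 = 2.462500
  f(c_2) = f(2.462500) = -2.842631
  f(a) × f(c) ≥ 0, new interval: [2.462500, 2.930000]
Iteration 3:
  c_3 = (2.462500 + 2.930000)/2 = 2.696250
  f(c_3) = f(2.696250) = 0.423601
  f(a) × f(c) < 0, new interval: [2.462500, 2.696250]
Iteration 4:
  c_4 = (2.462500 + 2.696250)/2 = 2.579375
  f(c_4) = f(2.579375) = -1.315216
  f(a) × f(c) ≥ 0, new interval: [2.579375, 2.696250]

After 4 iteration(s), the approximation is c_4 = 2.579375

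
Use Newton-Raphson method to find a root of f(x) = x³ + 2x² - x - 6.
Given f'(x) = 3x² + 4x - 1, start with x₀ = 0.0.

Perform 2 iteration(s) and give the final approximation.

f(x) = x³ + 2x² - x - 6
f'(x) = 3x² + 4x - 1
x₀ = 0.0

Newton-Raphson formula: x_{n+1} = x_n - f(x_n)/f'(x_n)

Iteration 1:
  f(0.000000) = -6.000000
  f'(0.000000) = -1.000000
  x_1 = 0.000000 - (-6.000000)/(-1.000000) = -6.000000
Iteration 2:
  f(-6.000000) = -144.000000
  f'(-6.000000) = 83.000000
  x_2 = -6.000000 - (-144.000000)/83.000000 = -4.265060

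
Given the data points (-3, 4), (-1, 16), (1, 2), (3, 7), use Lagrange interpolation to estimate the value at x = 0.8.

Lagrange interpolation formula:
P(x) = Σ yᵢ × Lᵢ(x)
where Lᵢ(x) = Π_{j≠i} (x - xⱼ)/(xᵢ - xⱼ)

L_0(0.8) = (0.8 - (-1))/(-3 - (-1)) × (0.8 - 1)/(-3 - 1) × (0.8 - 3)/(-3 - 3) = -0.016500
L_1(0.8) = (0.8 - (-3))/(-1 - (-3)) × (0.8 - 1)/(-1 - 1) × (0.8 - 3)/(-1 - 3) = 0.104500
L_2(0.8) = (0.8 - (-3))/(1 - (-3)) × (0.8 - (-1))/(1 - (-1)) × (0.8 - 3)/(1 - 3) = 0.940500
L_3(0.8) = (0.8 - (-3))/(3 - (-3)) × (0.8 - (-1))/(3 - (-1)) × (0.8 - 1)/(3 - 1) = -0.028500

P(0.8) = 4×L_0(0.8) + 16×L_1(0.8) + 2×L_2(0.8) + 7×L_3(0.8)
P(0.8) = 3.287500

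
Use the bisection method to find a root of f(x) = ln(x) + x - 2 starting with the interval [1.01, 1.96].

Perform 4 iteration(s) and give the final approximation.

f(x) = ln(x) + x - 2
Initial interval: [1.01, 1.96]

Iteration 1:
  c_1 = (1.010000 + 1.960000)/2 = 1.485000
  f(c_1) = f(1.485000) = -0.119585
  f(a) × f(c) ≥ 0, new interval: [1.485000, 1.960000]
Iteration 2:
  c_2 = (1.485000 + 1.960000)/2 = 1.722500
  f(c_2) = f(1.722500) = 0.266277
  f(a) × f(c) < 0, new interval: [1.485000, 1.722500]
Iteration 3:
  c_3 = (1.485000 + 1.722500)/2 = 1.603750
  f(c_3) = f(1.603750) = 0.076095
  f(a) × f(c) < 0, new interval: [1.485000, 1.603750]
Iteration 4:
  c_4 = (1.485000 + 1.603750)/2 = 1.544375
  f(c_4) = f(1.544375) = -0.021006
  f(a) × f(c) ≥ 0, new interval: [1.544375, 1.603750]

After 4 iteration(s), the approximation is c_4 = 1.544375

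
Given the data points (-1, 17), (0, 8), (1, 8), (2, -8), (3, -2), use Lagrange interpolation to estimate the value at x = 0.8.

Lagrange interpolation formula:
P(x) = Σ yᵢ × Lᵢ(x)
where Lᵢ(x) = Π_{j≠i} (x - xⱼ)/(xᵢ - xⱼ)

L_0(0.8) = (0.8 - 0)/(-1 - 0) × (0.8 - 1)/(-1 - 1) × (0.8 - 2)/(-1 - 2) × (0.8 - 3)/(-1 - 3) = -0.017600
L_1(0.8) = (0.8 - (-1))/(0 - (-1)) × (0.8 - 1)/(0 - 1) × (0.8 - 2)/(0 - 2) × (0.8 - 3)/(0 - 3) = 0.158400
L_2(0.8) = (0.8 - (-1))/(1 - (-1)) × (0.8 - 0)/(1 - 0) × (0.8 - 2)/(1 - 2) × (0.8 - 3)/(1 - 3) = 0.950400
L_3(0.8) = (0.8 - (-1))/(2 - (-1)) × (0.8 - 0)/(2 - 0) × (0.8 - 1)/(2 - 1) × (0.8 - 3)/(2 - 3) = -0.105600
L_4(0.8) = (0.8 - (-1))/(3 - (-1)) × (0.8 - 0)/(3 - 0) × (0.8 - 1)/(3 - 1) × (0.8 - 2)/(3 - 2) = 0.014400

P(0.8) = 17×L_0(0.8) + 8×L_1(0.8) + 8×L_2(0.8) + (-8)×L_3(0.8) + (-2)×L_4(0.8)
P(0.8) = 9.387200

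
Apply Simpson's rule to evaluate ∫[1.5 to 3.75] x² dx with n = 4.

f(x) = x²
a = 1.5, b = 3.75, n = 4
h = (b - a)/n = 0.562500

Simpson's rule: (h/3)[f(x₀) + 4f(x₁) + 2f(x₂) + ... + f(xₙ)]

x_0 = 1.5000, f(x_0) = 2.250000, coefficient = 1
x_1 = 2.0625, f(x_1) = 4.253906, coefficient = 4
x_2 = 2.6250, f(x_2) = 6.890625, coefficient = 2
x_3 = 3.1875, f(x_3) = 10.160156, coefficient = 4
x_4 = 3.7500, f(x_4) = 14.062500, coefficient = 1

I ≈ (0.562500/3) × 87.750000 = 16.453125
Exact value: 16.453125
Error: 0.000000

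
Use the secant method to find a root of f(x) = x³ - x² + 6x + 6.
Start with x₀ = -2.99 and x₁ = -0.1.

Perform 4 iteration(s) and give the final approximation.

f(x) = x³ - x² + 6x + 6
x₀ = -2.99, x₁ = -0.1

Secant formula: x_{n+1} = x_n - f(x_n)(x_n - x_{n-1})/(f(x_n) - f(x_{n-1}))

Iteration 1:
  f(-2.990000) = -47.610999
  f(-0.100000) = 5.389000
  x_2 = -0.100000 - 5.389000×(-0.100000 - (-2.990000))/(5.389000 - (-47.610999))
       = -0.393853
Iteration 2:
  f(-0.100000) = 5.389000
  f(-0.393853) = 3.420667
  x_3 = -0.393853 - 3.420667×(-0.393853 - (-0.100000))/(3.420667 - 5.389000)
       = -0.904525
Iteration 3:
  f(-0.393853) = 3.420667
  f(-0.904525) = -0.985371
  x_4 = -0.904525 - (-0.985371)×(-0.904525 - (-0.393853))/(-0.985371 - 3.420667)
       = -0.790318
Iteration 4:
  f(-0.904525) = -0.985371
  f(-0.790318) = 0.139854
  x_5 = -0.790318 - 0.139854×(-0.790318 - (-0.904525))/(0.139854 - (-0.985371))
       = -0.804513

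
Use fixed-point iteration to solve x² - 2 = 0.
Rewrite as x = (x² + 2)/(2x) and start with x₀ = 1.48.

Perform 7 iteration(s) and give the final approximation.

Equation: x² - 2 = 0
Fixed-point form: x = (x² + 2)/(2x)
x₀ = 1.48

x_1 = g(1.480000) = 1.415676
x_2 = g(1.415676) = 1.414214
x_3 = g(1.414214) = 1.414214
x_4 = g(1.414214) = 1.414214
x_5 = g(1.414214) = 1.414214
x_6 = g(1.414214) = 1.414214
x_7 = g(1.414214) = 1.414214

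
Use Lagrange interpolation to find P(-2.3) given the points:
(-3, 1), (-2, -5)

Lagrange interpolation formula:
P(x) = Σ yᵢ × Lᵢ(x)
where Lᵢ(x) = Π_{j≠i} (x - xⱼ)/(xᵢ - xⱼ)

L_0(-2.3) = (-2.3 - (-2))/(-3 - (-2)) = 0.300000
L_1(-2.3) = (-2.3 - (-3))/(-2 - (-3)) = 0.700000

P(-2.3) = 1×L_0(-2.3) + (-5)×L_1(-2.3)
P(-2.3) = -3.200000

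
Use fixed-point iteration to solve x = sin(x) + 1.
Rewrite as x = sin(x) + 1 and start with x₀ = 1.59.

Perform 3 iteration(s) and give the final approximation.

Equation: x = sin(x) + 1
Fixed-point form: x = sin(x) + 1
x₀ = 1.59

x_1 = g(1.590000) = 1.999816
x_2 = g(1.999816) = 1.909374
x_3 = g(1.909374) = 1.943228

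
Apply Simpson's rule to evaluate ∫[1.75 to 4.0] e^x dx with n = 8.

f(x) = e^x
a = 1.75, b = 4.0, n = 8
h = (b - a)/n = 0.281250

Simpson's rule: (h/3)[f(x₀) + 4f(x₁) + 2f(x₂) + ... + f(xₙ)]

x_0 = 1.7500, f(x_0) = 5.754603, coefficient = 1
x_1 = 2.0312, f(x_1) = 7.623610, coefficient = 4
x_2 = 2.3125, f(x_2) = 10.099642, coefficient = 2
x_3 = 2.5938, f(x_3) = 13.379852, coefficient = 4
x_4 = 2.8750, f(x_4) = 17.725424, coefficient = 2
x_5 = 3.1562, f(x_5) = 23.482372, coefficient = 4
x_6 = 3.4375, f(x_6) = 31.109088, coefficient = 2
x_7 = 3.7188, f(x_7) = 41.212846, coefficient = 4
x_8 = 4.0000, f(x_8) = 54.598150, coefficient = 1

I ≈ (0.281250/3) × 521.015780 = 48.845229
Exact value: 48.843547
Error: 0.001682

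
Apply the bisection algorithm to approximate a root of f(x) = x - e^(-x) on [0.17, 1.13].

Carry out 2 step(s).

f(x) = x - e^(-x)
Initial interval: [0.17, 1.13]

Iteration 1:
  c_1 = (0.170000 + 1.130000)/2 = 0.650000
  f(c_1) = f(0.650000) = 0.127954
  f(a) × f(c) < 0, new interval: [0.170000, 0.650000]
Iteration 2:
  c_2 = (0.170000 + 0.650000)/2 = 0.410000
  f(c_2) = f(0.410000) = -0.253650
  f(a) × f(c) ≥ 0, new interval: [0.410000, 0.650000]

After 2 iteration(s), the approximation is c_2 = 0.410000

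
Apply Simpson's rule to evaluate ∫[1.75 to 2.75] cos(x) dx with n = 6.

f(x) = cos(x)
a = 1.75, b = 2.75, n = 6
h = (b - a)/n = 0.166667

Simpson's rule: (h/3)[f(x₀) + 4f(x₁) + 2f(x₂) + ... + f(xₙ)]

x_0 = 1.7500, f(x_0) = -0.178246, coefficient = 1
x_1 = 1.9167, f(x_1) = -0.339016, coefficient = 4
x_2 = 2.0833, f(x_2) = -0.490390, coefficient = 2
x_3 = 2.2500, f(x_3) = -0.628174, coefficient = 4
x_4 = 2.4167, f(x_4) = -0.748549, coefficient = 2
x_5 = 2.5833, f(x_5) = -0.848178, coefficient = 4
x_6 = 2.7500, f(x_6) = -0.924302, coefficient = 1

I ≈ (0.166667/3) × -10.841896 = -0.602328
Exact value: -0.602325
Error: 0.000003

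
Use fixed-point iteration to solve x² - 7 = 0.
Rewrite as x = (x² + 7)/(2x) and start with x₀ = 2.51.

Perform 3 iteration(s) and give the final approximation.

Equation: x² - 7 = 0
Fixed-point form: x = (x² + 7)/(2x)
x₀ = 2.51

x_1 = g(2.510000) = 2.649422
x_2 = g(2.649422) = 2.645754
x_3 = g(2.645754) = 2.645751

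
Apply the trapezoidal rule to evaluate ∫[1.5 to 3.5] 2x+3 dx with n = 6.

f(x) = 2x+3
a = 1.5, b = 3.5, n = 6
h = (b - a)/n = 0.333333

Trapezoidal rule: (h/2)[f(x₀) + 2f(x₁) + 2f(x₂) + ... + f(xₙ)]

x_0 = 1.5000, f(x_0) = 6.000000, coefficient = 1
x_1 = 1.8333, f(x_1) = 6.666667, coefficient = 2
x_2 = 2.1667, f(x_2) = 7.333333, coefficient = 2
x_3 = 2.5000, f(x_3) = 8.000000, coefficient = 2
x_4 = 2.8333, f(x_4) = 8.666667, coefficient = 2
x_5 = 3.1667, f(x_5) = 9.333333, coefficient = 2
x_6 = 3.5000, f(x_6) = 10.000000, coefficient = 1

I ≈ (0.333333/2) × 96.000000 = 16.000000
Exact value: 16.000000
Error: 0.000000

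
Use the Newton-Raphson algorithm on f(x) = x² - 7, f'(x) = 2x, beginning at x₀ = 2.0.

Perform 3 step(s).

f(x) = x² - 7
f'(x) = 2x
x₀ = 2.0

Newton-Raphson formula: x_{n+1} = x_n - f(x_n)/f'(x_n)

Iteration 1:
  f(2.000000) = -3.000000
  f'(2.000000) = 4.000000
  x_1 = 2.000000 - (-3.000000)/4.000000 = 2.750000
Iteration 2:
  f(2.750000) = 0.562500
  f'(2.750000) = 5.500000
  x_2 = 2.750000 - 0.562500/5.500000 = 2.647727
Iteration 3:
  f(2.647727) = 0.010460
  f'(2.647727) = 5.295455
  x_3 = 2.647727 - 0.010460/5.295455 = 2.645752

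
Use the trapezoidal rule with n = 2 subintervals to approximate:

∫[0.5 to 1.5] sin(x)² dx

f(x) = sin(x)²
a = 0.5, b = 1.5, n = 2
h = (b - a)/n = 0.500000

Trapezoidal rule: (h/2)[f(x₀) + 2f(x₁) + 2f(x₂) + ... + f(xₙ)]

x_0 = 0.5000, f(x_0) = 0.229849, coefficient = 1
x_1 = 1.0000, f(x_1) = 0.708073, coefficient = 2
x_2 = 1.5000, f(x_2) = 0.994996, coefficient = 1

I ≈ (0.500000/2) × 2.640992 = 0.660248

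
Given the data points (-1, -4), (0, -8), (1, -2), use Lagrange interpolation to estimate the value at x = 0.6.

Lagrange interpolation formula:
P(x) = Σ yᵢ × Lᵢ(x)
where Lᵢ(x) = Π_{j≠i} (x - xⱼ)/(xᵢ - xⱼ)

L_0(0.6) = (0.6 - 0)/(-1 - 0) × (0.6 - 1)/(-1 - 1) = -0.120000
L_1(0.6) = (0.6 - (-1))/(0 - (-1)) × (0.6 - 1)/(0 - 1) = 0.640000
L_2(0.6) = (0.6 - (-1))/(1 - (-1)) × (0.6 - 0)/(1 - 0) = 0.480000

P(0.6) = (-4)×L_0(0.6) + (-8)×L_1(0.6) + (-2)×L_2(0.6)
P(0.6) = -5.600000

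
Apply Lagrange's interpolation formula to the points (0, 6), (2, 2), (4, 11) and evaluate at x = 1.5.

Lagrange interpolation formula:
P(x) = Σ yᵢ × Lᵢ(x)
where Lᵢ(x) = Π_{j≠i} (x - xⱼ)/(xᵢ - xⱼ)

L_0(1.5) = (1.5 - 2)/(0 - 2) × (1.5 - 4)/(0 - 4) = 0.156250
L_1(1.5) = (1.5 - 0)/(2 - 0) × (1.5 - 4)/(2 - 4) = 0.937500
L_2(1.5) = (1.5 - 0)/(4 - 0) × (1.5 - 2)/(4 - 2) = -0.093750

P(1.5) = 6×L_0(1.5) + 2×L_1(1.5) + 11×L_2(1.5)
P(1.5) = 1.781250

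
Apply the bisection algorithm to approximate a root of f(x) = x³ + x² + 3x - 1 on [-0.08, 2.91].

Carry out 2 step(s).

f(x) = x³ + x² + 3x - 1
Initial interval: [-0.08, 2.91]

Iteration 1:
  c_1 = (-0.080000 + 2.910000)/2 = 1.415000
  f(c_1) = f(1.415000) = 8.080373
  f(a) × f(c) < 0, new interval: [-0.080000, 1.415000]
Iteration 2:
  c_2 = (-0.080000 + 1.415000)/2 = 0.667500
  f(c_2) = f(0.667500) = 1.745465
  f(a) × f(c) < 0, new interval: [-0.080000, 0.667500]

After 2 iteration(s), the approximation is c_2 = 0.667500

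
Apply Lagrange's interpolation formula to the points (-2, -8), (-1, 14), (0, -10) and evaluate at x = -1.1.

Lagrange interpolation formula:
P(x) = Σ yᵢ × Lᵢ(x)
where Lᵢ(x) = Π_{j≠i} (x - xⱼ)/(xᵢ - xⱼ)

L_0(-1.1) = (-1.1 - (-1))/(-2 - (-1)) × (-1.1 - 0)/(-2 - 0) = 0.055000
L_1(-1.1) = (-1.1 - (-2))/(-1 - (-2)) × (-1.1 - 0)/(-1 - 0) = 0.990000
L_2(-1.1) = (-1.1 - (-2))/(0 - (-2)) × (-1.1 - (-1))/(0 - (-1)) = -0.045000

P(-1.1) = (-8)×L_0(-1.1) + 14×L_1(-1.1) + (-10)×L_2(-1.1)
P(-1.1) = 13.870000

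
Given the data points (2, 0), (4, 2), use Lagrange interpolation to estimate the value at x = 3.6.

Lagrange interpolation formula:
P(x) = Σ yᵢ × Lᵢ(x)
where Lᵢ(x) = Π_{j≠i} (x - xⱼ)/(xᵢ - xⱼ)

L_0(3.6) = (3.6 - 4)/(2 - 4) = 0.200000
L_1(3.6) = (3.6 - 2)/(4 - 2) = 0.800000

P(3.6) = 0×L_0(3.6) + 2×L_1(3.6)
P(3.6) = 1.600000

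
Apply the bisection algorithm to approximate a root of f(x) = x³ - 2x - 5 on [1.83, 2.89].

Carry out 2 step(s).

f(x) = x³ - 2x - 5
Initial interval: [1.83, 2.89]

Iteration 1:
  c_1 = (1.830000 + 2.890000)/2 = 2.360000
  f(c_1) = f(2.360000) = 3.424256
  f(a) × f(c) < 0, new interval: [1.830000, 2.360000]
Iteration 2:
  c_2 = (1.830000 + 2.360000)/2 = 2.095000
  f(c_2) = f(2.095000) = 0.005007
  f(a) × f(c) < 0, new interval: [1.830000, 2.095000]

After 2 iteration(s), the approximation is c_2 = 2.095000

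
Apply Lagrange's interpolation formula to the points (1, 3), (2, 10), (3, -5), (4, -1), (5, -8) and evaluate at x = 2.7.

Lagrange interpolation formula:
P(x) = Σ yᵢ × Lᵢ(x)
where Lᵢ(x) = Π_{j≠i} (x - xⱼ)/(xᵢ - xⱼ)

L_0(2.7) = (2.7 - 2)/(1 - 2) × (2.7 - 3)/(1 - 3) × (2.7 - 4)/(1 - 4) × (2.7 - 5)/(1 - 5) = -0.026162
L_1(2.7) = (2.7 - 1)/(2 - 1) × (2.7 - 3)/(2 - 3) × (2.7 - 4)/(2 - 4) × (2.7 - 5)/(2 - 5) = 0.254150
L_2(2.7) = (2.7 - 1)/(3 - 1) × (2.7 - 2)/(3 - 2) × (2.7 - 4)/(3 - 4) × (2.7 - 5)/(3 - 5) = 0.889525
L_3(2.7) = (2.7 - 1)/(4 - 1) × (2.7 - 2)/(4 - 2) × (2.7 - 3)/(4 - 3) × (2.7 - 5)/(4 - 5) = -0.136850
L_4(2.7) = (2.7 - 1)/(5 - 1) × (2.7 - 2)/(5 - 2) × (2.7 - 3)/(5 - 3) × (2.7 - 4)/(5 - 4) = 0.019337

P(2.7) = 3×L_0(2.7) + 10×L_1(2.7) + (-5)×L_2(2.7) + (-1)×L_3(2.7) + (-8)×L_4(2.7)
P(2.7) = -2.002463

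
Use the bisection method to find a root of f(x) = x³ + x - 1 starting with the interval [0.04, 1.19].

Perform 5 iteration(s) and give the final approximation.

f(x) = x³ + x - 1
Initial interval: [0.04, 1.19]

Iteration 1:
  c_1 = (0.040000 + 1.190000)/2 = 0.615000
  f(c_1) = f(0.615000) = -0.152392
  f(a) × f(c) ≥ 0, new interval: [0.615000, 1.190000]
Iteration 2:
  c_2 = (0.615000 + 1.190000)/2 = 0.902500
  f(c_2) = f(0.902500) = 0.637592
  f(a) × f(c) < 0, new interval: [0.615000, 0.902500]
Iteration 3:
  c_3 = (0.615000 + 0.902500)/2 = 0.758750
  f(c_3) = f(0.758750) = 0.195564
  f(a) × f(c) < 0, new interval: [0.615000, 0.758750]
Iteration 4:
  c_4 = (0.615000 + 0.758750)/2 = 0.686875
  f(c_4) = f(0.686875) = 0.010941
  f(a) × f(c) < 0, new interval: [0.615000, 0.686875]
Iteration 5:
  c_5 = (0.615000 + 0.686875)/2 = 0.650937
  f(c_5) = f(0.650937) = -0.073248
  f(a) × f(c) ≥ 0, new interval: [0.650937, 0.686875]

After 5 iteration(s), the approximation is c_5 = 0.650937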